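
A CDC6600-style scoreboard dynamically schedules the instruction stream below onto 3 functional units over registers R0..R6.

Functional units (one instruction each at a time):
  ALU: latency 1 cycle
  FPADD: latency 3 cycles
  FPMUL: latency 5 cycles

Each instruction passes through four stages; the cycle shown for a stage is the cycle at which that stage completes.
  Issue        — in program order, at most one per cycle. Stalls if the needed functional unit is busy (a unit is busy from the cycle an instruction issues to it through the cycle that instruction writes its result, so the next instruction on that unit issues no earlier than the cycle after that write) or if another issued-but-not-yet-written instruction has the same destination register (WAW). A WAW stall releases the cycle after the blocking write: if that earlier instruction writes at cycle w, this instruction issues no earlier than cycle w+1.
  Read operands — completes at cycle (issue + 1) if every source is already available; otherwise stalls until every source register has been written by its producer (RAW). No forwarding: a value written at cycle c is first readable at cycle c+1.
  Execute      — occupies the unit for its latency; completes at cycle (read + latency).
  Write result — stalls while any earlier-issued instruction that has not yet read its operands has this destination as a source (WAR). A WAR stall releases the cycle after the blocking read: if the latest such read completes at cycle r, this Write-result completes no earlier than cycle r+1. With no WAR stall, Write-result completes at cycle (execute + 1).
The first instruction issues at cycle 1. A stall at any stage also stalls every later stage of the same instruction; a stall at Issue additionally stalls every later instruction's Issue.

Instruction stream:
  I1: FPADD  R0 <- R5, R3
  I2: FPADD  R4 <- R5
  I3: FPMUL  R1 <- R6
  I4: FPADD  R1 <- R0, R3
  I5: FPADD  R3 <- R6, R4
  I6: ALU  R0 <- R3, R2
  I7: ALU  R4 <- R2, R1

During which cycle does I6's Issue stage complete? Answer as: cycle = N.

cycle = 23

I1: IS=1 RO=2 EX=5 WR=6
I2: IS=7 RO=8 EX=11 WR=12  [struct: FPADD busy until I1 writes@6]
I3: IS=8 RO=9 EX=14 WR=15
I4: IS=16 RO=17 EX=20 WR=21  [WAW R1: wait I3 write@15]
I5: IS=22 RO=23 EX=26 WR=27  [struct: FPADD busy until I4 writes@21]
I6: IS=23 RO=28 EX=29 WR=30  [RAW R3: wait I5 write@27]
I7: IS=31 RO=32 EX=33 WR=34  [struct: ALU busy until I6 writes@30]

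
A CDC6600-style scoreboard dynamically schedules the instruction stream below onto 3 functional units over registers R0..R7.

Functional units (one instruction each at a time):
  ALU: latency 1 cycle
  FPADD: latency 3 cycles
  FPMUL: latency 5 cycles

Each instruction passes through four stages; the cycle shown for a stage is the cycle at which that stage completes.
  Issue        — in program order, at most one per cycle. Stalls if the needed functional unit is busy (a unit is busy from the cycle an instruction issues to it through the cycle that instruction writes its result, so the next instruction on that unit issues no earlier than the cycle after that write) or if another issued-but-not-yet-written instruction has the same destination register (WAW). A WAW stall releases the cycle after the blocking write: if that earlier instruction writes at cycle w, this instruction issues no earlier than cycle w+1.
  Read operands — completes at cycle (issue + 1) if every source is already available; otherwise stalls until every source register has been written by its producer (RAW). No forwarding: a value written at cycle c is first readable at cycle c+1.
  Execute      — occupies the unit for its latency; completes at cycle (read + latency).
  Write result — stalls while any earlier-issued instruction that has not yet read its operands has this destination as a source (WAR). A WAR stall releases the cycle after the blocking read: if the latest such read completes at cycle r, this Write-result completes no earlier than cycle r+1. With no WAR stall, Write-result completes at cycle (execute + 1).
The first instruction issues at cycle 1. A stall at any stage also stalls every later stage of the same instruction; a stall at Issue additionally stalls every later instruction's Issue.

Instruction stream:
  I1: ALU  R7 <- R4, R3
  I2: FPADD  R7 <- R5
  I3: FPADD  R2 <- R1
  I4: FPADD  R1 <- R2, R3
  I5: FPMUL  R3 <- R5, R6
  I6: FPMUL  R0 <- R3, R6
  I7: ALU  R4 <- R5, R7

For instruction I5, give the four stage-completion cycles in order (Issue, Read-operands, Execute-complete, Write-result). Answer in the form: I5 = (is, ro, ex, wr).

I5 = (18, 19, 24, 25)

I1: IS=1 RO=2 EX=3 WR=4
I2: IS=5 RO=6 EX=9 WR=10  [WAW R7: wait I1 write@4]
I3: IS=11 RO=12 EX=15 WR=16  [struct: FPADD busy until I2 writes@10]
I4: IS=17 RO=18 EX=21 WR=22  [struct: FPADD busy until I3 writes@16]
I5: IS=18 RO=19 EX=24 WR=25
I6: IS=26 RO=27 EX=32 WR=33  [struct: FPMUL busy until I5 writes@25]
I7: IS=27 RO=28 EX=29 WR=30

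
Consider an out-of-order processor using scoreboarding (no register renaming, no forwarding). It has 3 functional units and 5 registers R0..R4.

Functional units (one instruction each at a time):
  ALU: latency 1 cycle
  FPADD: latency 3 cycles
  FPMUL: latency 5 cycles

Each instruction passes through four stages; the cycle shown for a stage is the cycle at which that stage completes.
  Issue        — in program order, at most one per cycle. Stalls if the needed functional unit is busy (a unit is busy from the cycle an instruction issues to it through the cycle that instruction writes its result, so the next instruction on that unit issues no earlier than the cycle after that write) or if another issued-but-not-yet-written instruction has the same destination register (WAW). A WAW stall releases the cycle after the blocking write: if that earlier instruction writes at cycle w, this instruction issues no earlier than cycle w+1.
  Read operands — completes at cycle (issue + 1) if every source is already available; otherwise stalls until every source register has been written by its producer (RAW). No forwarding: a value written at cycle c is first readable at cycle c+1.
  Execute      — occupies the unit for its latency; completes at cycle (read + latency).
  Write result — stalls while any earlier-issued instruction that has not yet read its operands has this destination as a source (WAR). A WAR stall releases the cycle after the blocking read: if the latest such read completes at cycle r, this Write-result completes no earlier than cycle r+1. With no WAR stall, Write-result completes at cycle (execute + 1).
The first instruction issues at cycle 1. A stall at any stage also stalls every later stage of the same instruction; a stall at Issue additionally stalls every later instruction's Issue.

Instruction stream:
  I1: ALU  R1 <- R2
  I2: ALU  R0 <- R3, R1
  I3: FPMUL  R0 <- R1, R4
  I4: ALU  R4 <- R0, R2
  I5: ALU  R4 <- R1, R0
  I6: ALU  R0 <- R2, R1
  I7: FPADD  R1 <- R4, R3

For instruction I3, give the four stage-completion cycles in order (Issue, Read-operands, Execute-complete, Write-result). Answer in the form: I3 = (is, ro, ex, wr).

I3 = (9, 10, 15, 16)

[1] I1→ALU
[2] I1 RO
[3] I1 EX
[4] I1 WR R1
[5] I2→ALU
[6] I2 RO
[7] I2 EX
[8] I2 WR R0
[9] I3→FPMUL
[10] I3 RO; I4→ALU
[15] I3 EX
[16] I3 WR R0
[17] I4 RO
[18] I4 EX
[19] I4 WR R4
[20] I5→ALU
[21] I5 RO
[22] I5 EX
[23] I5 WR R4
[24] I6→ALU
[25] I6 RO; I7→FPADD
[26] I6 EX; I7 RO
[27] I6 WR R0
[29] I7 EX
[30] I7 WR R1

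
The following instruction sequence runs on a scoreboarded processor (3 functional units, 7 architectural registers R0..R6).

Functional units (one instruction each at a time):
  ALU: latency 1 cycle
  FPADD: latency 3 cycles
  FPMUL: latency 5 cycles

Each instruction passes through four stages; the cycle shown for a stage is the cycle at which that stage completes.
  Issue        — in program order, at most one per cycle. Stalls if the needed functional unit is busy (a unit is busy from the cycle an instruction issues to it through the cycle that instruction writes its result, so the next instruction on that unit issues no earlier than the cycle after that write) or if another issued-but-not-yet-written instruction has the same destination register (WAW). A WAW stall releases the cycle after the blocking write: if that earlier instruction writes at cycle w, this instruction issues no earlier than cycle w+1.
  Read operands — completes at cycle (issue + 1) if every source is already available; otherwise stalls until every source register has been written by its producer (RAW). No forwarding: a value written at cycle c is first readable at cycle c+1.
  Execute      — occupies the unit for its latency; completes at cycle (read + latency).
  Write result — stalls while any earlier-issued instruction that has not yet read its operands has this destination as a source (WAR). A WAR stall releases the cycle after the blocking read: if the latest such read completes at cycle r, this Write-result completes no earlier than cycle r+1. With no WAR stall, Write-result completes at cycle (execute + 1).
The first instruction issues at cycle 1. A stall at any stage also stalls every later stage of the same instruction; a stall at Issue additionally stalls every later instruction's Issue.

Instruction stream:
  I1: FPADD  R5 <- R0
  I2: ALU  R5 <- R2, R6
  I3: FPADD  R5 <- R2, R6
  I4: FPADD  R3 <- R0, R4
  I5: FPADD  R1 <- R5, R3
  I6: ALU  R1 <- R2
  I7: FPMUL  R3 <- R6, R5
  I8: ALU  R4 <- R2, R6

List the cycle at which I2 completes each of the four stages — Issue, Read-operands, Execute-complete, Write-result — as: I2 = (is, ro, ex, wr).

I2 = (7, 8, 9, 10)

c1: I1 dispatched to FPADD
c2: I1 operands ready
c5: I1 complete
c6: R5←I1
c7: I2 dispatched to ALU
c8: I2 operands ready
c9: I2 complete
c10: R5←I2
c11: I3 dispatched to FPADD
c12: I3 operands ready
c15: I3 complete
c16: R5←I3
c17: I4 dispatched to FPADD
c18: I4 operands ready
c21: I4 complete
c22: R3←I4
c23: I5 dispatched to FPADD
c24: I5 operands ready
c27: I5 complete
c28: R1←I5
c29: I6 dispatched to ALU
c30: I6 operands ready · I7 dispatched to FPMUL
c31: I6 complete · I7 operands ready
c32: R1←I6
c33: I8 dispatched to ALU
c34: I8 operands ready
c35: I8 complete
c36: I7 complete · R4←I8
c37: R3←I7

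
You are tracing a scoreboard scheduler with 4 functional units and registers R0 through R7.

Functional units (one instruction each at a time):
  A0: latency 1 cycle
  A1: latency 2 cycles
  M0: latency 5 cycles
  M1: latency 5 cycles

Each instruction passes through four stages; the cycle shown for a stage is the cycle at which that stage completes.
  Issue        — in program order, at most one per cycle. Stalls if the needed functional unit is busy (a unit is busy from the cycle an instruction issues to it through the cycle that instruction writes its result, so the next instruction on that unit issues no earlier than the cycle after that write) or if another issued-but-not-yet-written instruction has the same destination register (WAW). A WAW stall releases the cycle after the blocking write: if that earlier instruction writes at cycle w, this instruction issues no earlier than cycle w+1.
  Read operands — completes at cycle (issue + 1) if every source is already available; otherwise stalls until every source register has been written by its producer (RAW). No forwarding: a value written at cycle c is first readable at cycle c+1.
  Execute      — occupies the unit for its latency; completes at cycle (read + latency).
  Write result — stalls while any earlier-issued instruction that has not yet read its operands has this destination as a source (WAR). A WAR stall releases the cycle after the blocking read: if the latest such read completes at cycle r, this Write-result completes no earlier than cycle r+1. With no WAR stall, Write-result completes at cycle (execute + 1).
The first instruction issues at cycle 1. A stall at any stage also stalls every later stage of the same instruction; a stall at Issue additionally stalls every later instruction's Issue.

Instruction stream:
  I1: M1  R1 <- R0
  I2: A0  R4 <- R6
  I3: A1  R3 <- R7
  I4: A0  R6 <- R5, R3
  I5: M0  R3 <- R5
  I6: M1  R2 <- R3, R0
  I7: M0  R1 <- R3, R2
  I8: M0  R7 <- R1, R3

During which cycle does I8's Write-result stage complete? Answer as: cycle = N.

  I1 | 1 | 2 | 7 | 8
  I2 | 2 | 3 | 4 | 5
  I3 | 3 | 4 | 6 | 7
  I4 | 6 | 8 | 9 | 10   struct: A0 busy until I2 writes@5 · RAW R3: wait I3 write@7
  I5 | 8 | 9 | 14 | 15   WAW R3: wait I3 write@7
  I6 | 9 | 16 | 21 | 22   RAW R3: wait I5 write@15
  I7 | 16 | 23 | 28 | 29   struct: M0 busy until I5 writes@15 · RAW R2: wait I6 write@22
  I8 | 30 | 31 | 36 | 37   struct: M0 busy until I7 writes@29

cycle = 37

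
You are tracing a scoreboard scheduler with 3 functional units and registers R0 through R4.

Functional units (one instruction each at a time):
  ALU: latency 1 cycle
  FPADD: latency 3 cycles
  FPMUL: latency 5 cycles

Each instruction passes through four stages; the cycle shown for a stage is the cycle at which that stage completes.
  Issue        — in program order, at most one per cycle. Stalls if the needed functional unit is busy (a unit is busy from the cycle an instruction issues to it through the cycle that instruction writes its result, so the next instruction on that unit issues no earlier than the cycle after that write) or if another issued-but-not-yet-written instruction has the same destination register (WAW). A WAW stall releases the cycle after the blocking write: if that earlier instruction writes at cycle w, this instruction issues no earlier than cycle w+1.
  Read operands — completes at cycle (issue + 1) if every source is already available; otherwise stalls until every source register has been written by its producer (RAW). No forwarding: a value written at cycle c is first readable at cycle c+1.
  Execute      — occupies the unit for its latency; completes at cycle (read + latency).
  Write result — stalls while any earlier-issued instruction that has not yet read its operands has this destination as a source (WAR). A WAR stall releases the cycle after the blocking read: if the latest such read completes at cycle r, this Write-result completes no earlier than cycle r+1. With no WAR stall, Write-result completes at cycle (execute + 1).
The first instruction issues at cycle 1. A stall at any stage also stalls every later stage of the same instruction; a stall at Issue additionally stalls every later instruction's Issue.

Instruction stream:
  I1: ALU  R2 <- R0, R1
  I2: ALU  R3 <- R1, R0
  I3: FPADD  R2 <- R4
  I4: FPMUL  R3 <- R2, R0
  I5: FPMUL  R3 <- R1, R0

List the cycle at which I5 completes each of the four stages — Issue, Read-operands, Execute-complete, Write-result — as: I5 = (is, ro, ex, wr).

[I1] 1/2/3/4
[I2] 5/6/7/8  (struct: ALU busy until I1 writes@4)
[I3] 6/7/10/11
[I4] 9/12/17/18  (WAW R3: wait I2 write@8; RAW R2: wait I3 write@11)
[I5] 19/20/25/26  (struct: FPMUL busy until I4 writes@18)

I5 = (19, 20, 25, 26)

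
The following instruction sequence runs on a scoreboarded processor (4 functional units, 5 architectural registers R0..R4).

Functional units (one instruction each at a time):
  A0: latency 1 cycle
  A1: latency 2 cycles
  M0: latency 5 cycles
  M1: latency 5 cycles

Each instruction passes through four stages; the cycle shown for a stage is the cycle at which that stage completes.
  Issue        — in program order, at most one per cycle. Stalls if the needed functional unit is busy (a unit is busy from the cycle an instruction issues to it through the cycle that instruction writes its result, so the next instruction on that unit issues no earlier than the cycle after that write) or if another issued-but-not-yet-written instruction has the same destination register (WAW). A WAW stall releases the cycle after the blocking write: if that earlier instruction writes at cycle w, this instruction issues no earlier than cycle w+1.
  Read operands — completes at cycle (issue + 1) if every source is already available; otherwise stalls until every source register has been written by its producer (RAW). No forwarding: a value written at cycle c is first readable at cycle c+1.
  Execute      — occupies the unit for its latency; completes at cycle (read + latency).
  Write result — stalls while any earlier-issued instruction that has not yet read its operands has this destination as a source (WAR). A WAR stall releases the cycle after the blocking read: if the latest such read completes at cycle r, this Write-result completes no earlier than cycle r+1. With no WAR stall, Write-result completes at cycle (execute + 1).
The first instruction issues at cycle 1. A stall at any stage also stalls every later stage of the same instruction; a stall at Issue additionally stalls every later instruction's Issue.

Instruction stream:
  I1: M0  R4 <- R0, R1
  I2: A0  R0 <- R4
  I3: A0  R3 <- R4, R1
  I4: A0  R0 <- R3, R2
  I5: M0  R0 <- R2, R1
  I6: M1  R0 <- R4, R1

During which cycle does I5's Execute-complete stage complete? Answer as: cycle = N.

cycle = 26

[1] I1→M0
[2] I1 RO | I2→A0
[7] I1 EX
[8] I1 WR R4
[9] I2 RO
[10] I2 EX
[11] I2 WR R0
[12] I3→A0
[13] I3 RO
[14] I3 EX
[15] I3 WR R3
[16] I4→A0
[17] I4 RO
[18] I4 EX
[19] I4 WR R0
[20] I5→M0
[21] I5 RO
[26] I5 EX
[27] I5 WR R0
[28] I6→M1
[29] I6 RO
[34] I6 EX
[35] I6 WR R0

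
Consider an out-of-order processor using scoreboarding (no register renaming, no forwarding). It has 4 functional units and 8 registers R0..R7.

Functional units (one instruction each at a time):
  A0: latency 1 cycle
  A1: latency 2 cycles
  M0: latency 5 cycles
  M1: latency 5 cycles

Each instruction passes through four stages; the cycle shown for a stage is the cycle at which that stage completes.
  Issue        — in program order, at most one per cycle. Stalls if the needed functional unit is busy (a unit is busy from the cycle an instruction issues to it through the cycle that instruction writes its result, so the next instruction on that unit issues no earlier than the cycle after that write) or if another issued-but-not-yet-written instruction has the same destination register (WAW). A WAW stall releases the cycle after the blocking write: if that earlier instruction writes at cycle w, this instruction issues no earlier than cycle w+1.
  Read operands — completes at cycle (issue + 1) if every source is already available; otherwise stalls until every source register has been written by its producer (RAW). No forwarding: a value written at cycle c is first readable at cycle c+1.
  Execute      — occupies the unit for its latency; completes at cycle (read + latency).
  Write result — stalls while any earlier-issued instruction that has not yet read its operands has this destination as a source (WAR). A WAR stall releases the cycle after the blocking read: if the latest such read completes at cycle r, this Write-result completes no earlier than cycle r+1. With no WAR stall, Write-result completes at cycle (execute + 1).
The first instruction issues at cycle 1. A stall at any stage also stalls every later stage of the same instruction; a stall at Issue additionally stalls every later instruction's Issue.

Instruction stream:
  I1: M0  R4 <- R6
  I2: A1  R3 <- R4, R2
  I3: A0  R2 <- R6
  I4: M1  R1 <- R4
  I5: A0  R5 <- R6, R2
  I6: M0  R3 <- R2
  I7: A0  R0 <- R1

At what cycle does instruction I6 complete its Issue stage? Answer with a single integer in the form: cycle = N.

cycle = 13

cycle 1: I1→M0
cycle 2: I1 RO · I2→A1
cycle 3: I3→A0
cycle 4: I3 RO · I4→M1
cycle 5: I3 EX
cycle 7: I1 EX
cycle 8: I1 WR R4
cycle 9: I2 RO · I4 RO
cycle 10: I3 WR R2
cycle 11: I2 EX · I5→A0
cycle 12: I2 WR R3 · I5 RO
cycle 13: I5 EX · I6→M0
cycle 14: I4 EX · I5 WR R5 · I6 RO
cycle 15: I4 WR R1 · I7→A0
cycle 16: I7 RO
cycle 17: I7 EX
cycle 18: I7 WR R0
cycle 19: I6 EX
cycle 20: I6 WR R3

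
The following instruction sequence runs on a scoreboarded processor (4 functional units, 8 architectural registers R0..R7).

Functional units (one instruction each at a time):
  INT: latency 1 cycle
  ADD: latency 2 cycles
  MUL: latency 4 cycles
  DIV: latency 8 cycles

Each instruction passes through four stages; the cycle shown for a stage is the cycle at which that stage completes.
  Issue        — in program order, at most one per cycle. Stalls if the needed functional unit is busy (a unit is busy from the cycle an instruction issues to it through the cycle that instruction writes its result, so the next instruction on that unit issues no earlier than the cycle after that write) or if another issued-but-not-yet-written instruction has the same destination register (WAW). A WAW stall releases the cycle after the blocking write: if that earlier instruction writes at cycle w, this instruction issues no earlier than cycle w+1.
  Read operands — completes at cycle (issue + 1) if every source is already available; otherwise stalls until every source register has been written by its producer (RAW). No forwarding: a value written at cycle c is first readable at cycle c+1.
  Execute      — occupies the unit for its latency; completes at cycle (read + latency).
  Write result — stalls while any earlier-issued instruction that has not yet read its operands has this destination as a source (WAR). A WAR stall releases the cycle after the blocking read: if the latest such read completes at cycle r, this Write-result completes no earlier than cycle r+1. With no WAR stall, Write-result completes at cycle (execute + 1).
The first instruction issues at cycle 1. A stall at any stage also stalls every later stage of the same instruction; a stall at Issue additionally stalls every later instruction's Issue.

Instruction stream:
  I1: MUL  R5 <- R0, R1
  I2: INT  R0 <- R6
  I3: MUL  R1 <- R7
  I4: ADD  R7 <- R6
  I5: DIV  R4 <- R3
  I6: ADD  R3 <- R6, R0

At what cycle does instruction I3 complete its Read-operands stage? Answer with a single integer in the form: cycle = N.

cycle = 9

  I1 | 1 | 2 | 6 | 7
  I2 | 2 | 3 | 4 | 5
  I3 | 8 | 9 | 13 | 14   struct: MUL busy until I1 writes@7
  I4 | 9 | 10 | 12 | 13
  I5 | 10 | 11 | 19 | 20
  I6 | 14 | 15 | 17 | 18   struct: ADD busy until I4 writes@13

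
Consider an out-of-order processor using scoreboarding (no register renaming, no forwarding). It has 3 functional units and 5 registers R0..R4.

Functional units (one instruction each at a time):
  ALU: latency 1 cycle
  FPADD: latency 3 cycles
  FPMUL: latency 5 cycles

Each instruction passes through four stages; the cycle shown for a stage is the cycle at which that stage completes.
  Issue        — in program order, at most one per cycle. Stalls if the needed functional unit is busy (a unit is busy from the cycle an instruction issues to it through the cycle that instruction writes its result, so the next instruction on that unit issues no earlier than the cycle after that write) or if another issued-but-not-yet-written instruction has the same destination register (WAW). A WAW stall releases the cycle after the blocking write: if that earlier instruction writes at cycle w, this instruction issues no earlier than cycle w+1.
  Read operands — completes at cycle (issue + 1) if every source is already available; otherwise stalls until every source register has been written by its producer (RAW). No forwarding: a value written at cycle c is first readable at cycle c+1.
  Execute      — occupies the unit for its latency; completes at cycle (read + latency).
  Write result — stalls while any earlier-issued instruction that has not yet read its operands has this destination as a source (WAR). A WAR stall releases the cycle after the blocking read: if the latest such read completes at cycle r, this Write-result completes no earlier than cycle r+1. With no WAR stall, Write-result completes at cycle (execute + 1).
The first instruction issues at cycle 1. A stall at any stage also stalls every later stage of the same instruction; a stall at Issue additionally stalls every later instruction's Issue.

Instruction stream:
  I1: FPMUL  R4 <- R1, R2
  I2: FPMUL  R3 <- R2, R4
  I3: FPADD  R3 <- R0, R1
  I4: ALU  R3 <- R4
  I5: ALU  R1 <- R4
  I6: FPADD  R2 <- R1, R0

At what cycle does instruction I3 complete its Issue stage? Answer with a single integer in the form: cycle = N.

I1: IS=1 RO=2 EX=7 WR=8
I2: IS=9 RO=10 EX=15 WR=16  [struct: FPMUL busy until I1 writes@8]
I3: IS=17 RO=18 EX=21 WR=22  [WAW R3: wait I2 write@16]
I4: IS=23 RO=24 EX=25 WR=26  [WAW R3: wait I3 write@22]
I5: IS=27 RO=28 EX=29 WR=30  [struct: ALU busy until I4 writes@26]
I6: IS=28 RO=31 EX=34 WR=35  [RAW R1: wait I5 write@30]

cycle = 17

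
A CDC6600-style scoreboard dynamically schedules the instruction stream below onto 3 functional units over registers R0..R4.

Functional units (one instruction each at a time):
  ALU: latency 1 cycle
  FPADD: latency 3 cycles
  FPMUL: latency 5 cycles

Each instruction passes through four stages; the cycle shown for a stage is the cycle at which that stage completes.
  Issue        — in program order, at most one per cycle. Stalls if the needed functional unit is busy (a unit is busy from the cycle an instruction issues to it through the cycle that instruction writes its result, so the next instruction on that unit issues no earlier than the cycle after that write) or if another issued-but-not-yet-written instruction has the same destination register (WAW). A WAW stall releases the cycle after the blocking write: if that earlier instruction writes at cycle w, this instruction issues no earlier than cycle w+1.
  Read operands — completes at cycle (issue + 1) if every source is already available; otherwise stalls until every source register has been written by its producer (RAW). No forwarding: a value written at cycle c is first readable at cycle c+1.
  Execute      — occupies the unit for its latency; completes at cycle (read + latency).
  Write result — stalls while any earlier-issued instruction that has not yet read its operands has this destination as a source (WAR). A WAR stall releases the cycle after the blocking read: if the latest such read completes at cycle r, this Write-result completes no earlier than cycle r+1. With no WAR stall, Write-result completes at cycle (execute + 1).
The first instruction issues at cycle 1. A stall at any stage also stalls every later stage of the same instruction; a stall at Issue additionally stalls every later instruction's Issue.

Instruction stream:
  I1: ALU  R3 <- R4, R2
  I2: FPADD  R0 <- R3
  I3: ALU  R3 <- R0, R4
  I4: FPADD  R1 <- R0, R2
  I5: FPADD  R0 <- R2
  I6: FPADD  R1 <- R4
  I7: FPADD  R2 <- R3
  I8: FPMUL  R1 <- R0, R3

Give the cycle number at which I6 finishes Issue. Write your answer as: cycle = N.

cycle = 22

[1] I1 dispatched to ALU
[2] I1 operands ready, I2 dispatched to FPADD
[3] I1 complete
[4] R3←I1
[5] I2 operands ready, I3 dispatched to ALU
[8] I2 complete
[9] R0←I2
[10] I3 operands ready, I4 dispatched to FPADD
[11] I3 complete, I4 operands ready
[12] R3←I3
[14] I4 complete
[15] R1←I4
[16] I5 dispatched to FPADD
[17] I5 operands ready
[20] I5 complete
[21] R0←I5
[22] I6 dispatched to FPADD
[23] I6 operands ready
[26] I6 complete
[27] R1←I6
[28] I7 dispatched to FPADD
[29] I7 operands ready, I8 dispatched to FPMUL
[30] I8 operands ready
[32] I7 complete
[33] R2←I7
[35] I8 complete
[36] R1←I8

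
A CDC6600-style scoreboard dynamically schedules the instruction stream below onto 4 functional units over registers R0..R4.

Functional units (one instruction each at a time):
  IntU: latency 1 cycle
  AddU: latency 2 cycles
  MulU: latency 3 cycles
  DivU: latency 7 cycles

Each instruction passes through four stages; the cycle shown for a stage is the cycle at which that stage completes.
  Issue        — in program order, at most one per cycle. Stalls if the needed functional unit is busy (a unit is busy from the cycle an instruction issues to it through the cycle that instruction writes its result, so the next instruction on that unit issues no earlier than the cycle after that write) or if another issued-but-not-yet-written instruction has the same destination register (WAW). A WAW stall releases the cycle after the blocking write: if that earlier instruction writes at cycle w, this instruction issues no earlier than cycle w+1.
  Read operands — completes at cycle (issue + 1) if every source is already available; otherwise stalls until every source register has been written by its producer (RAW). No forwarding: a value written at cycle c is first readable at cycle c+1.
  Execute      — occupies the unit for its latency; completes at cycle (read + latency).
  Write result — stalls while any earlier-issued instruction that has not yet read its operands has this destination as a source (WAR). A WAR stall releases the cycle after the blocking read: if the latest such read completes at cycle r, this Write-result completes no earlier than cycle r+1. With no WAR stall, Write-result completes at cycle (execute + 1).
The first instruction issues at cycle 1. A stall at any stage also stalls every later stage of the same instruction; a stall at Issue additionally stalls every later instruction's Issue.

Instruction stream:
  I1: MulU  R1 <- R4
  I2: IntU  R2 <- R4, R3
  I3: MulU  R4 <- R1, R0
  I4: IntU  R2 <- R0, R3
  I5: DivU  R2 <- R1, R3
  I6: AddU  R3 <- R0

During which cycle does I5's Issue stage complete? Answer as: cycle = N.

[I1] 1/2/5/6
[I2] 2/3/4/5
[I3] 7/8/11/12  (struct: MulU busy until I1 writes@6)
[I4] 8/9/10/11
[I5] 12/13/20/21  (WAW R2: wait I4 write@11)
[I6] 13/14/16/17

cycle = 12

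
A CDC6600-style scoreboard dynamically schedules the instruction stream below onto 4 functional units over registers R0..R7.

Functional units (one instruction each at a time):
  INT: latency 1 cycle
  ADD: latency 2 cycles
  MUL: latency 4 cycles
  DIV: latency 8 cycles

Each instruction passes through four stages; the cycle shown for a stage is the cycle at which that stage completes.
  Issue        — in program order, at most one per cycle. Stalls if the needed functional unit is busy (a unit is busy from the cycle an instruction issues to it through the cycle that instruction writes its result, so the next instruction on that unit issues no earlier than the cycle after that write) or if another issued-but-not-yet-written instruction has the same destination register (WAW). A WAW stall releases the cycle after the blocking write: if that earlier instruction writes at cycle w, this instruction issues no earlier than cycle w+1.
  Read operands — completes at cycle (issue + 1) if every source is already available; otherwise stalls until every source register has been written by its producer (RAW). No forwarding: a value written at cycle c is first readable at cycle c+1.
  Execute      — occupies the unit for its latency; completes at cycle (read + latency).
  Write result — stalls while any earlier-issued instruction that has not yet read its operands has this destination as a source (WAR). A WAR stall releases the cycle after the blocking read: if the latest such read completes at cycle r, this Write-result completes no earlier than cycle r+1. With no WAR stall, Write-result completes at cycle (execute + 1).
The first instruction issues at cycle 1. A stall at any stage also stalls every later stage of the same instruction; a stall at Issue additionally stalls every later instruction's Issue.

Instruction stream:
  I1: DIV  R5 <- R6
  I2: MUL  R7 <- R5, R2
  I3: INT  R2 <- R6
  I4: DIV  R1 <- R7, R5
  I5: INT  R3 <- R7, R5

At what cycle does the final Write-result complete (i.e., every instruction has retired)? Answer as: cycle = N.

cycle = 27

[I1] 1/2/10/11
[I2] 2/12/16/17  (RAW R5: wait I1 write@11)
[I3] 3/4/5/13  (WAR R2: wait I2 read@12)
[I4] 12/18/26/27  (struct: DIV busy until I1 writes@11; RAW R7: wait I2 write@17)
[I5] 14/18/19/20  (struct: INT busy until I3 writes@13; RAW R7: wait I2 write@17)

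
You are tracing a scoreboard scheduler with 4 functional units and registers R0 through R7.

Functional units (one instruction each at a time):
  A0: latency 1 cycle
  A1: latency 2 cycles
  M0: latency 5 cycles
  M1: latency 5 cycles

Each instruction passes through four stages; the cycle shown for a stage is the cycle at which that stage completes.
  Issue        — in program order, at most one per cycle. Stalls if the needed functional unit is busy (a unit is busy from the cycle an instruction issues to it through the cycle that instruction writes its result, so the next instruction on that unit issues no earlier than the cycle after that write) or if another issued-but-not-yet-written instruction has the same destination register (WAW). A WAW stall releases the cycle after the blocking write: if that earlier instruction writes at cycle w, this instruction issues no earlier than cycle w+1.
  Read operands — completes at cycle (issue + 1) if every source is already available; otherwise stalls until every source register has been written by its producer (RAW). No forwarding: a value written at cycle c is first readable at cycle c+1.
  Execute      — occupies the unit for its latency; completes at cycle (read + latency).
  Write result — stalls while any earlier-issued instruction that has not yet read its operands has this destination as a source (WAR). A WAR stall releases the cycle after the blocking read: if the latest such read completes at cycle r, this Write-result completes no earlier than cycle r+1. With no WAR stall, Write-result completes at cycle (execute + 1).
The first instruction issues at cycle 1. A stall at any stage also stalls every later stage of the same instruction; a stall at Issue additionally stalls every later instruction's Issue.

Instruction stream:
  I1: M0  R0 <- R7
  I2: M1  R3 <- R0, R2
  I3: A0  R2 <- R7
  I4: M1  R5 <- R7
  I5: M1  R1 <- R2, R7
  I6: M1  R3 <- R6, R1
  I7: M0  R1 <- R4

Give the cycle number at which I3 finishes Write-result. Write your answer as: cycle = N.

I1: IS=1 RO=2 EX=7 WR=8
I2: IS=2 RO=9 EX=14 WR=15  [RAW R0: wait I1 write@8]
I3: IS=3 RO=4 EX=5 WR=10  [WAR R2: wait I2 read@9]
I4: IS=16 RO=17 EX=22 WR=23  [struct: M1 busy until I2 writes@15]
I5: IS=24 RO=25 EX=30 WR=31  [struct: M1 busy until I4 writes@23]
I6: IS=32 RO=33 EX=38 WR=39  [struct: M1 busy until I5 writes@31]
I7: IS=33 RO=34 EX=39 WR=40

cycle = 10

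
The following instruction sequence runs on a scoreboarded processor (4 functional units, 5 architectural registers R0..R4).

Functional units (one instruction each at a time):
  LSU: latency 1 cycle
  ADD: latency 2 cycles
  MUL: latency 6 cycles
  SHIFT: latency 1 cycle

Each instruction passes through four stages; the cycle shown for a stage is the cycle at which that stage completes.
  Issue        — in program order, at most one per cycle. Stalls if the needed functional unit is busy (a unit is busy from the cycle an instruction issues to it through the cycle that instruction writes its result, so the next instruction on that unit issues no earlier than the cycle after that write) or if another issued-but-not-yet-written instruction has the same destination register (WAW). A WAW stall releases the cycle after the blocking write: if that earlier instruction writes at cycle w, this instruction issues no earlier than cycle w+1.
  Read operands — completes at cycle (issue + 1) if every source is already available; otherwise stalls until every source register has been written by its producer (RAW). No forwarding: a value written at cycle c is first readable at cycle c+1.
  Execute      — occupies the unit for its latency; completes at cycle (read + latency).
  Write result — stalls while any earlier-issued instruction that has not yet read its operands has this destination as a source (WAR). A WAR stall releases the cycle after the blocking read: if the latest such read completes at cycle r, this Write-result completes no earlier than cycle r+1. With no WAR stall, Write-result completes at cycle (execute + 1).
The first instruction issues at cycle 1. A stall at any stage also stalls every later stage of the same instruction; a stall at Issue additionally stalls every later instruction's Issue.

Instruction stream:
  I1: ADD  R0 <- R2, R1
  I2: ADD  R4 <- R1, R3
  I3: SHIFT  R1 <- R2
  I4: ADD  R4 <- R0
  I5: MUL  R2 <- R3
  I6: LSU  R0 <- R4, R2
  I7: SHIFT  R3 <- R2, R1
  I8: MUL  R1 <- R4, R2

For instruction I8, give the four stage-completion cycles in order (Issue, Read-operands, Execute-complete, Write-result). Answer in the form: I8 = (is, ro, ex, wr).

I8 = (21, 22, 28, 29)

[1] I1→ADD
[2] I1 RO
[4] I1 EX
[5] I1 WR R0
[6] I2→ADD
[7] I2 RO · I3→SHIFT
[8] I3 RO
[9] I2 EX · I3 EX
[10] I2 WR R4 · I3 WR R1
[11] I4→ADD
[12] I4 RO · I5→MUL
[13] I5 RO · I6→LSU
[14] I4 EX · I7→SHIFT
[15] I4 WR R4
[19] I5 EX
[20] I5 WR R2
[21] I6 RO · I7 RO · I8→MUL
[22] I6 EX · I7 EX · I8 RO
[23] I6 WR R0 · I7 WR R3
[28] I8 EX
[29] I8 WR R1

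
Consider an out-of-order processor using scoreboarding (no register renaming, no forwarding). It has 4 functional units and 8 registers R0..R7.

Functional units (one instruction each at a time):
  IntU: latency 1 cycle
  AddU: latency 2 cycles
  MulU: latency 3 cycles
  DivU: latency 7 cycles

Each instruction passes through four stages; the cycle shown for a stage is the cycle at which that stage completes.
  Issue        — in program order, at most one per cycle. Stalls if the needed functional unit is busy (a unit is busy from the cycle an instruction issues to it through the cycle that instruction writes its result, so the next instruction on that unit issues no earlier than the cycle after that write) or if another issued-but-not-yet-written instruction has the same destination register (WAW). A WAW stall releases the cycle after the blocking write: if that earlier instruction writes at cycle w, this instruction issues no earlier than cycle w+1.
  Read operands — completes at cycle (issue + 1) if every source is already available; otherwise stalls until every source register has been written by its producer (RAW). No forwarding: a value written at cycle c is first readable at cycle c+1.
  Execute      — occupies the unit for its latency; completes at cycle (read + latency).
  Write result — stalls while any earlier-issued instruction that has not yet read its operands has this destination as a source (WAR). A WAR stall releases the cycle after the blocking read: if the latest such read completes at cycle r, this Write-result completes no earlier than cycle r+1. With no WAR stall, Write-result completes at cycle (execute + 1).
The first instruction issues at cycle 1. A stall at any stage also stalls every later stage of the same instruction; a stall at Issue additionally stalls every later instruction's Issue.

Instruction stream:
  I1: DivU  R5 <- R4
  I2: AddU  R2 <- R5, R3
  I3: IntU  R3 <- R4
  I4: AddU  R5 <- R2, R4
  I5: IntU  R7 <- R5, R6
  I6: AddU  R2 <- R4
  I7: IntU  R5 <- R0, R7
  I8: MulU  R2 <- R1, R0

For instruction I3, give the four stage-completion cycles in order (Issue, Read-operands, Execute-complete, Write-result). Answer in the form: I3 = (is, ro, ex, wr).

I3 = (3, 4, 5, 12)

I1: IS=1 RO=2 EX=9 WR=10
I2: IS=2 RO=11 EX=13 WR=14  [RAW R5: wait I1 write@10]
I3: IS=3 RO=4 EX=5 WR=12  [WAR R3: wait I2 read@11]
I4: IS=15 RO=16 EX=18 WR=19  [struct: AddU busy until I2 writes@14]
I5: IS=16 RO=20 EX=21 WR=22  [RAW R5: wait I4 write@19]
I6: IS=20 RO=21 EX=23 WR=24  [struct: AddU busy until I4 writes@19]
I7: IS=23 RO=24 EX=25 WR=26  [struct: IntU busy until I5 writes@22]
I8: IS=25 RO=26 EX=29 WR=30  [WAW R2: wait I6 write@24]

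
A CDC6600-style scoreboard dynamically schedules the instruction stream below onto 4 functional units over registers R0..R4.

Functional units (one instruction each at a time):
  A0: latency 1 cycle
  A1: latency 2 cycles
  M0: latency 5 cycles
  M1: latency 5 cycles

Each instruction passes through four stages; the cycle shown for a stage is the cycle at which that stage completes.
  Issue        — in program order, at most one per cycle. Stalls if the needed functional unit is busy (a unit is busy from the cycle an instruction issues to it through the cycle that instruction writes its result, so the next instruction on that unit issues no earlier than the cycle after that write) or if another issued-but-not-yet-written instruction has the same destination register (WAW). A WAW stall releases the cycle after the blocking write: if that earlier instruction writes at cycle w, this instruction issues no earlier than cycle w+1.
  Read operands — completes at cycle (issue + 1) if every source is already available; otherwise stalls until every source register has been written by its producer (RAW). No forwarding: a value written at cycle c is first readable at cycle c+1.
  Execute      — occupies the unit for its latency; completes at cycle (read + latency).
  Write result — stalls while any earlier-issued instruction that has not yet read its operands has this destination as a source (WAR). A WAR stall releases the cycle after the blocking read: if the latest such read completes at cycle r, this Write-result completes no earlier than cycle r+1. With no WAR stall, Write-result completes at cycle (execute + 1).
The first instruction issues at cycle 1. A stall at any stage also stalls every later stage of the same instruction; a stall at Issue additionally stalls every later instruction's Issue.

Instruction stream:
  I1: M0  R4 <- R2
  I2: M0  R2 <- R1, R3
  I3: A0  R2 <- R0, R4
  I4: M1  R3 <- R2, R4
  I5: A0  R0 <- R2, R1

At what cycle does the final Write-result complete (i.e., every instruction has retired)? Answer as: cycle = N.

[1] I1 issues→M0
[2] I1 reads
[7] I1 exec-done
[8] I1 writes R4
[9] I2 issues→M0
[10] I2 reads
[15] I2 exec-done
[16] I2 writes R2
[17] I3 issues→A0
[18] I3 reads; I4 issues→M1
[19] I3 exec-done
[20] I3 writes R2
[21] I4 reads; I5 issues→A0
[22] I5 reads
[23] I5 exec-done
[24] I5 writes R0
[26] I4 exec-done
[27] I4 writes R3

cycle = 27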